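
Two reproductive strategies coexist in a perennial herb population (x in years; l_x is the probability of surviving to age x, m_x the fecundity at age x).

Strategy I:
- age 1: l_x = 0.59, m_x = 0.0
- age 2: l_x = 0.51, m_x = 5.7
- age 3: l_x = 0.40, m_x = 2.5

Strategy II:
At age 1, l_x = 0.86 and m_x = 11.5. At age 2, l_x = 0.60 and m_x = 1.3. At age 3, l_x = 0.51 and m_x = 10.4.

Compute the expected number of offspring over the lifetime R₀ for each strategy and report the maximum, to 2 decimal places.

15.97

Strategy I: R₀ = 0.59×0.0 + 0.51×5.7 + 0.40×2.5 = 3.9070
Strategy II: R₀ = 0.86×11.5 + 0.60×1.3 + 0.51×10.4 = 15.9740
Highest R₀: strategy II with 15.9740.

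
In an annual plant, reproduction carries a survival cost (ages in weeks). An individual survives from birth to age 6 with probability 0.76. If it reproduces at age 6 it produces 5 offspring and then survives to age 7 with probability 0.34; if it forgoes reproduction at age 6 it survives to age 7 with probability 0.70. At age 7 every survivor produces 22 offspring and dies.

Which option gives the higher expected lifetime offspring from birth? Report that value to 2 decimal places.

11.70

breed at age 6: R₀ = 0.76 × (5 + 0.34 × 22) = 0.76 × 12.4800 = 9.4848
delay to age 7: R₀ = 0.76 × (0.70 × 22) = 0.76 × 15.4000 = 11.7040
Higher: delay to age 7 (11.7040).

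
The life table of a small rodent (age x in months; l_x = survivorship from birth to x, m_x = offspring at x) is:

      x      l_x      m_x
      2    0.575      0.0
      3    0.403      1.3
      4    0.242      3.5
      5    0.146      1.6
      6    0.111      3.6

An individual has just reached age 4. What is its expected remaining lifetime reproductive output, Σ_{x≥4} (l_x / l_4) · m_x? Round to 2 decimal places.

6.12

l_4 = 0.242. Conditional survival from age 4 to x is l_x / l_4.
  x=4: (0.242/0.242) × 3.5 = 3.5000
  x=5: (0.146/0.242) × 1.6 = 0.9653
  x=6: (0.111/0.242) × 3.6 = 1.6512
Sum = 3.5000 + 0.9653 + 1.6512 = 6.1165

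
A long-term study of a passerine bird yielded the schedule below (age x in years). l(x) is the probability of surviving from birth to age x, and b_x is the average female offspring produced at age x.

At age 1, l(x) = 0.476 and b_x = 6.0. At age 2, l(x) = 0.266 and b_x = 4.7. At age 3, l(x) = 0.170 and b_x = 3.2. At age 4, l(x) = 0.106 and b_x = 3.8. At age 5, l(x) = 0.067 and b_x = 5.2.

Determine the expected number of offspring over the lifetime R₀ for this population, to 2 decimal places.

5.40

R₀ = Σ l(x) b_x:
  age 1: 0.476 × 6.0 = 2.8560
  age 2: 0.266 × 4.7 = 1.2502
  age 3: 0.170 × 3.2 = 0.5440
  age 4: 0.106 × 3.8 = 0.4028
  age 5: 0.067 × 5.2 = 0.3484
R₀ = 2.8560 + 1.2502 + 0.5440 + 0.4028 + 0.3484 = 5.4014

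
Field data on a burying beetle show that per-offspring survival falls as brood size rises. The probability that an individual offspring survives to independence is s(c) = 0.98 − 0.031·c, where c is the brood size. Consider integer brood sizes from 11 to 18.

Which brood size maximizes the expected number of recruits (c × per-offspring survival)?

Expected recruits = c × s(c):
  c=11: 11 × 0.639 = 7.029
  c=12: 12 × 0.608 = 7.296
  c=13: 13 × 0.577 = 7.501
  c=14: 14 × 0.546 = 7.644
  c=15: 15 × 0.515 = 7.725
  c=16: 16 × 0.484 = 7.744
  c=17: 17 × 0.453 = 7.701
  c=18: 18 × 0.422 = 7.596
Maximum at c = 16 (7.744 recruits).

16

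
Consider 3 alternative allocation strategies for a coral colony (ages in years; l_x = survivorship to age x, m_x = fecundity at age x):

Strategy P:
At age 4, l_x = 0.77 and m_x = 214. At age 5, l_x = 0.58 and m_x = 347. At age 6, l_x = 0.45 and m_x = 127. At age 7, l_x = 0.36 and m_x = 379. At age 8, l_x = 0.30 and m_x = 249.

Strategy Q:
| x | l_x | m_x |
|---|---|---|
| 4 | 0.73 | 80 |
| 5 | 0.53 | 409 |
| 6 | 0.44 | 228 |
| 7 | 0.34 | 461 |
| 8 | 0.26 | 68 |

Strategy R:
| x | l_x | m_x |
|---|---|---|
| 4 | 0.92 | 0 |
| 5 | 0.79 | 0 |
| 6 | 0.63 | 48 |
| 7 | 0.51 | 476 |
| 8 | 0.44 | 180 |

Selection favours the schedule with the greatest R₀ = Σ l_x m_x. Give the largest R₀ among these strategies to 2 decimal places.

634.33

Strategy P: R₀ = 0.77×214 + 0.58×347 + 0.45×127 + 0.36×379 + 0.30×249 = 634.3300
Strategy Q: R₀ = 0.73×80 + 0.53×409 + 0.44×228 + 0.34×461 + 0.26×68 = 549.9100
Strategy R: R₀ = 0.92×0 + 0.79×0 + 0.63×48 + 0.51×476 + 0.44×180 = 352.2000
Highest R₀: strategy P with 634.3300.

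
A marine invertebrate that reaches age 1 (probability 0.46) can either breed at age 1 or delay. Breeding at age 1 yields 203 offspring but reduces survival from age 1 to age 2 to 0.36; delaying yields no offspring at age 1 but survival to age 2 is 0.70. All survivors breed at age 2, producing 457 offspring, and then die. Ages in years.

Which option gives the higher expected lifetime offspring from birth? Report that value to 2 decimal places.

breed at age 1: R₀ = 0.46 × (203 + 0.36 × 457) = 0.46 × 367.5200 = 169.0592
delay to age 2: R₀ = 0.46 × (0.70 × 457) = 0.46 × 319.9000 = 147.1540
Higher: breed at age 1 (169.0592).

169.06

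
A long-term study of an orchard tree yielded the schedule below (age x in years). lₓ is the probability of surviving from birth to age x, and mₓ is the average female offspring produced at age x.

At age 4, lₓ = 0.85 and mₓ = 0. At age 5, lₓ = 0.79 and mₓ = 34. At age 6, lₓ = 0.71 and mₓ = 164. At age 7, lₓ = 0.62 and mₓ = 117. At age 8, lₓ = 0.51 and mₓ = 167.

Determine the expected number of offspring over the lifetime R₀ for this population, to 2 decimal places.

301.01

R₀ = Σ lₓ mₓ:
  age 4: 0.85 × 0 = 0.0000
  age 5: 0.79 × 34 = 26.8600
  age 6: 0.71 × 164 = 116.4400
  age 7: 0.62 × 117 = 72.5400
  age 8: 0.51 × 167 = 85.1700
R₀ = 0.0000 + 26.8600 + 116.4400 + 72.5400 + 85.1700 = 301.0100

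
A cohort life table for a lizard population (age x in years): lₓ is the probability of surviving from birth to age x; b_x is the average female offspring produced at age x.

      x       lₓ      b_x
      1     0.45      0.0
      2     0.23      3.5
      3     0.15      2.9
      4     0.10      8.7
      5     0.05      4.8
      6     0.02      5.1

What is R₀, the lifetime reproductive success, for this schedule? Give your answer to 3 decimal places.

R₀ = Σ lₓ b_x:
  age 1: 0.45 × 0.0 = 0.0000
  age 2: 0.23 × 3.5 = 0.8050
  age 3: 0.15 × 2.9 = 0.4350
  age 4: 0.10 × 8.7 = 0.8700
  age 5: 0.05 × 4.8 = 0.2400
  age 6: 0.02 × 5.1 = 0.1020
R₀ = 0.0000 + 0.8050 + 0.4350 + 0.8700 + 0.2400 + 0.1020 = 2.4520

2.452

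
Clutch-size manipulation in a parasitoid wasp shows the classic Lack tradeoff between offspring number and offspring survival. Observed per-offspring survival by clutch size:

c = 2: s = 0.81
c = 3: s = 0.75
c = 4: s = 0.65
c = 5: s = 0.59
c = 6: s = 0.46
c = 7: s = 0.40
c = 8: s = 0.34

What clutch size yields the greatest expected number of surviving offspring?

5

Expected surviving offspring = c × s(c):
  c=2: 2 × 0.81 = 1.620
  c=3: 3 × 0.75 = 2.250
  c=4: 4 × 0.65 = 2.600
  c=5: 5 × 0.59 = 2.950
  c=6: 6 × 0.46 = 2.760
  c=7: 7 × 0.40 = 2.800
  c=8: 8 × 0.34 = 2.720
Maximum at c = 5 (2.950 surviving offspring).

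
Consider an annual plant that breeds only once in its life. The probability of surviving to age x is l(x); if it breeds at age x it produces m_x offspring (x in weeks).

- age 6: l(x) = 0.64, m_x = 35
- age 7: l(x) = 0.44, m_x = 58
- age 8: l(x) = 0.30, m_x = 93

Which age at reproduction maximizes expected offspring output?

8

Expected offspring if breeding at age x = l(x) × m_x:
  age 6: 0.64 × 35 = 22.400
  age 7: 0.44 × 58 = 25.520
  age 8: 0.30 × 93 = 27.900
Maximum at age 8 (27.900).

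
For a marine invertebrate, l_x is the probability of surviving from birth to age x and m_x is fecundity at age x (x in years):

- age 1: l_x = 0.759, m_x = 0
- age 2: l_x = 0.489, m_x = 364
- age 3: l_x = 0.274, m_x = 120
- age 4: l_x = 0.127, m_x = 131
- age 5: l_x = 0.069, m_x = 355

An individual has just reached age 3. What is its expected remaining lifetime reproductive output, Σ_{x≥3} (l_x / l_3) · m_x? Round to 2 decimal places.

l_3 = 0.274. Conditional survival from age 3 to x is l_x / l_3.
  x=3: (0.274/0.274) × 120 = 120.0000
  x=4: (0.127/0.274) × 131 = 60.7190
  x=5: (0.069/0.274) × 355 = 89.3978
Sum = 120.0000 + 60.7190 + 89.3978 = 270.1168

270.12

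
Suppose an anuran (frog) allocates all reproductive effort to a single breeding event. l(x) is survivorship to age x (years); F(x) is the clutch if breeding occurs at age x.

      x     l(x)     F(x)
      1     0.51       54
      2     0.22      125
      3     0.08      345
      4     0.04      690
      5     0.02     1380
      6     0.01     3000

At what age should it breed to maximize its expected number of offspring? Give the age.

Expected offspring if breeding at age x = l(x) × F(x):
  age 1: 0.51 × 54 = 27.540
  age 2: 0.22 × 125 = 27.500
  age 3: 0.08 × 345 = 27.600
  age 4: 0.04 × 690 = 27.600
  age 5: 0.02 × 1380 = 27.600
  age 6: 0.01 × 3000 = 30.000
Maximum at age 6 (30.000).

6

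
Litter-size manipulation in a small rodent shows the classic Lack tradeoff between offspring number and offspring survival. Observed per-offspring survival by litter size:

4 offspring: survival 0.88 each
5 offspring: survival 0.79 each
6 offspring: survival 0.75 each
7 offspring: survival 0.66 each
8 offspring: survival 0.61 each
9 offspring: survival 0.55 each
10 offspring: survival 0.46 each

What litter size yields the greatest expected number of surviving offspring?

9

Expected surviving offspring = c × s(c):
  c=4: 4 × 0.88 = 3.520
  c=5: 5 × 0.79 = 3.950
  c=6: 6 × 0.75 = 4.500
  c=7: 7 × 0.66 = 4.620
  c=8: 8 × 0.61 = 4.880
  c=9: 9 × 0.55 = 4.950
  c=10: 10 × 0.46 = 4.600
Maximum at c = 9 (4.950 surviving offspring).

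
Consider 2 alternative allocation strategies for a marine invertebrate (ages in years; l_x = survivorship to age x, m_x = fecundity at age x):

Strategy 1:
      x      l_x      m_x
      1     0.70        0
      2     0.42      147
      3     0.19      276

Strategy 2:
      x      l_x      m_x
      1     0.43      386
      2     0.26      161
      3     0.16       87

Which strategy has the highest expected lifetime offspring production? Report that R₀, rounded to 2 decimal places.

Strategy 1: R₀ = 0.70×0 + 0.42×147 + 0.19×276 = 114.1800
Strategy 2: R₀ = 0.43×386 + 0.26×161 + 0.16×87 = 221.7600
Highest R₀: strategy 2 with 221.7600.

221.76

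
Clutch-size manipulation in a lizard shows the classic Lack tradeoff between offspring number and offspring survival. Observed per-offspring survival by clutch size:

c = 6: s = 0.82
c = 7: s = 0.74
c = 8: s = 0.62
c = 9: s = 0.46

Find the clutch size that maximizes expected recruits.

Expected recruits = c × s(c):
  c=6: 6 × 0.82 = 4.920
  c=7: 7 × 0.74 = 5.180
  c=8: 8 × 0.62 = 4.960
  c=9: 9 × 0.46 = 4.140
Maximum at c = 7 (5.180 recruits).

7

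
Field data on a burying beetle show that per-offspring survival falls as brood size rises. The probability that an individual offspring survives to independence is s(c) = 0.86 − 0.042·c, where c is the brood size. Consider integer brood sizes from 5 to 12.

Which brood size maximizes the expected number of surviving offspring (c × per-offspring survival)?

Expected surviving offspring = c × s(c):
  c=5: 5 × 0.650 = 3.250
  c=6: 6 × 0.608 = 3.648
  c=7: 7 × 0.566 = 3.962
  c=8: 8 × 0.524 = 4.192
  c=9: 9 × 0.482 = 4.338
  c=10: 10 × 0.440 = 4.400
  c=11: 11 × 0.398 = 4.378
  c=12: 12 × 0.356 = 4.272
Maximum at c = 10 (4.400 surviving offspring).

10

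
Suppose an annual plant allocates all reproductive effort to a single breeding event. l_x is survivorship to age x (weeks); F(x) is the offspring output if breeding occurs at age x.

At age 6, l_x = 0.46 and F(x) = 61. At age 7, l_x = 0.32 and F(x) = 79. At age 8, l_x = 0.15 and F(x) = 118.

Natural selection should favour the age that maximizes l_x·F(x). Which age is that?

Expected offspring if breeding at age x = l_x × F(x):
  age 6: 0.46 × 61 = 28.060
  age 7: 0.32 × 79 = 25.280
  age 8: 0.15 × 118 = 17.700
Maximum at age 6 (28.060).

6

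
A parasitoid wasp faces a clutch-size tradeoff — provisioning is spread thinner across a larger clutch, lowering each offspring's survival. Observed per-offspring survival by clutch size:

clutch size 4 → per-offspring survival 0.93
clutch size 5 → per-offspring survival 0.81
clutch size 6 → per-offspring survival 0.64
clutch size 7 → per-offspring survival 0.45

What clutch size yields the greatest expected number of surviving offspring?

Expected surviving offspring = c × s(c):
  c=4: 4 × 0.93 = 3.720
  c=5: 5 × 0.81 = 4.050
  c=6: 6 × 0.64 = 3.840
  c=7: 7 × 0.45 = 3.150
Maximum at c = 5 (4.050 surviving offspring).

5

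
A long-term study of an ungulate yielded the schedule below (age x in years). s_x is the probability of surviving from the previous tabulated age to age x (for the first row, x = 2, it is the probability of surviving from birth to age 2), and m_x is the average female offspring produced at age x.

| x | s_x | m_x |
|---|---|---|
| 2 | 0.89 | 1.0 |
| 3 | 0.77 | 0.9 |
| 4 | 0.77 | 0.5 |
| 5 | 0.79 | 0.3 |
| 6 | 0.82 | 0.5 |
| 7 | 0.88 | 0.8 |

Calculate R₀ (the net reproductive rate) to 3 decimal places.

Survivorship from birth: l_x = s_2·s_3·…·s_x.
  l_2 = 0.89000
  l_3 = 0.68530
  l_4 = 0.52768
  l_5 = 0.41687
  l_6 = 0.34183
  l_7 = 0.30081
R₀ = Σ l_x m_x:
  age 2: 0.89000 × 1.0 = 0.8900
  age 3: 0.68530 × 0.9 = 0.6168
  age 4: 0.52768 × 0.5 = 0.2638
  age 5: 0.41687 × 0.3 = 0.1251
  age 6: 0.34183 × 0.5 = 0.1709
  age 7: 0.30081 × 0.8 = 0.2406
R₀ = 0.8900 + 0.6168 + 0.2638 + 0.1251 + 0.1709 + 0.2406 = 2.3072

2.307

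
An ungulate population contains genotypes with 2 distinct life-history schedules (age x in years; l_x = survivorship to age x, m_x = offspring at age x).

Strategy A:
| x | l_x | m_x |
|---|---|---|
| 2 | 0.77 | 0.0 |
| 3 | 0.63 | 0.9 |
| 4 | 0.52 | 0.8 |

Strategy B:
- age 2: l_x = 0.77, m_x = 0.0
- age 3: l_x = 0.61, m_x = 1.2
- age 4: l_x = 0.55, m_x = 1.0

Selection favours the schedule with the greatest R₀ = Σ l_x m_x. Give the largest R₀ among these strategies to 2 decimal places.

Strategy A: R₀ = 0.77×0.0 + 0.63×0.9 + 0.52×0.8 = 0.9830
Strategy B: R₀ = 0.77×0.0 + 0.61×1.2 + 0.55×1.0 = 1.2820
Highest R₀: strategy B with 1.2820.

1.28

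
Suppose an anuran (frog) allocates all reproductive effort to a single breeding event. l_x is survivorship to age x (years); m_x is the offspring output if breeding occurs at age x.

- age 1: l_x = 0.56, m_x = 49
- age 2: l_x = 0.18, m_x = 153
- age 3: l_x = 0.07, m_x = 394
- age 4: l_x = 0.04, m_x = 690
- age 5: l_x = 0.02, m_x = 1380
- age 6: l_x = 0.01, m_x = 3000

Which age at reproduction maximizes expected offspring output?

6

Expected offspring if breeding at age x = l_x × m_x:
  age 1: 0.56 × 49 = 27.440
  age 2: 0.18 × 153 = 27.540
  age 3: 0.07 × 394 = 27.580
  age 4: 0.04 × 690 = 27.600
  age 5: 0.02 × 1380 = 27.600
  age 6: 0.01 × 3000 = 30.000
Maximum at age 6 (30.000).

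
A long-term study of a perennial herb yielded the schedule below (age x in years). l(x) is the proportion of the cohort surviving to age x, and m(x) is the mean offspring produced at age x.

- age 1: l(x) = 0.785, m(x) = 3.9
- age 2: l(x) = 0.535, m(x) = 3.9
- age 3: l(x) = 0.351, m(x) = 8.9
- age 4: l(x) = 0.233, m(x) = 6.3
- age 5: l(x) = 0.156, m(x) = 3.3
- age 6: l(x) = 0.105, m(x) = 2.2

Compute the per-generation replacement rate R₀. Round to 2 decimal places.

10.49

R₀ = Σ l(x) m(x):
  age 1: 0.785 × 3.9 = 3.0615
  age 2: 0.535 × 3.9 = 2.0865
  age 3: 0.351 × 8.9 = 3.1239
  age 4: 0.233 × 6.3 = 1.4679
  age 5: 0.156 × 3.3 = 0.5148
  age 6: 0.105 × 2.2 = 0.2310
R₀ = 3.0615 + 2.0865 + 3.1239 + 1.4679 + 0.5148 + 0.2310 = 10.4856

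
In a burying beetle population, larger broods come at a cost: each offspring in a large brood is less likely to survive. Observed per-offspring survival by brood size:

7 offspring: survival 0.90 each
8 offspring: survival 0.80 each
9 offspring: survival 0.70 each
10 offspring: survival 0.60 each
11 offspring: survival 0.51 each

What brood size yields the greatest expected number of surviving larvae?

Expected surviving larvae = c × s(c):
  c=7: 7 × 0.90 = 6.300
  c=8: 8 × 0.80 = 6.400
  c=9: 9 × 0.70 = 6.300
  c=10: 10 × 0.60 = 6.000
  c=11: 11 × 0.51 = 5.610
Maximum at c = 8 (6.400 surviving larvae).

8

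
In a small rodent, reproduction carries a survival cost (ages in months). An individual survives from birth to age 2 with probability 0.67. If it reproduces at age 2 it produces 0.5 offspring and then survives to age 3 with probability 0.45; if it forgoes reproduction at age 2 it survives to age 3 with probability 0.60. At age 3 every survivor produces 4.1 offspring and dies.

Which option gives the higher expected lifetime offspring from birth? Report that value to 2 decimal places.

breed at age 2: R₀ = 0.67 × (0.5 + 0.45 × 4.1) = 0.67 × 2.3450 = 1.5711
delay to age 3: R₀ = 0.67 × (0.60 × 4.1) = 0.67 × 2.4600 = 1.6482
Higher: delay to age 3 (1.6482).

1.65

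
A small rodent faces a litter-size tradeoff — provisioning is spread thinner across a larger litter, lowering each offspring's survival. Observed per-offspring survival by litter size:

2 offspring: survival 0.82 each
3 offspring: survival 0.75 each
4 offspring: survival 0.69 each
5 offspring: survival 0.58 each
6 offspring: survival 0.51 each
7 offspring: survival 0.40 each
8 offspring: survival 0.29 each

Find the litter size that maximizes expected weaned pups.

Expected weaned pups = c × s(c):
  c=2: 2 × 0.82 = 1.640
  c=3: 3 × 0.75 = 2.250
  c=4: 4 × 0.69 = 2.760
  c=5: 5 × 0.58 = 2.900
  c=6: 6 × 0.51 = 3.060
  c=7: 7 × 0.40 = 2.800
  c=8: 8 × 0.29 = 2.320
Maximum at c = 6 (3.060 weaned pups).

6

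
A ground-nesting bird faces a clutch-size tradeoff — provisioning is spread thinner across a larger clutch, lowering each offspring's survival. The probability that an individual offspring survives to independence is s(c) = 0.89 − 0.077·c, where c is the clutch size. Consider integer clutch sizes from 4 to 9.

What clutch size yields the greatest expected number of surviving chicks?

Expected surviving chicks = c × s(c):
  c=4: 4 × 0.582 = 2.328
  c=5: 5 × 0.505 = 2.525
  c=6: 6 × 0.428 = 2.568
  c=7: 7 × 0.351 = 2.457
  c=8: 8 × 0.274 = 2.192
  c=9: 9 × 0.197 = 1.773
Maximum at c = 6 (2.568 surviving chicks).

6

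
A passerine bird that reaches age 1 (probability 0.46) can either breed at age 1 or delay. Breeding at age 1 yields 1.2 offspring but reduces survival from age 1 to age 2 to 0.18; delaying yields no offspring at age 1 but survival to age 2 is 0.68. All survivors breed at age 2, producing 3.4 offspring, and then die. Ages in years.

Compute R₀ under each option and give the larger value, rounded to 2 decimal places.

1.06

breed at age 1: R₀ = 0.46 × (1.2 + 0.18 × 3.4) = 0.46 × 1.8120 = 0.8335
delay to age 2: R₀ = 0.46 × (0.68 × 3.4) = 0.46 × 2.3120 = 1.0635
Higher: delay to age 2 (1.0635).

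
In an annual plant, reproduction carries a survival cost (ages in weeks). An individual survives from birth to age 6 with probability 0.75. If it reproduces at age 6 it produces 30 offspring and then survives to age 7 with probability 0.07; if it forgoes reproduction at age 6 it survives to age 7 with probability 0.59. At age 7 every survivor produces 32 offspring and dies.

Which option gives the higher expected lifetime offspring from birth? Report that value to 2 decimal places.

24.18

breed at age 6: R₀ = 0.75 × (30 + 0.07 × 32) = 0.75 × 32.2400 = 24.1800
delay to age 7: R₀ = 0.75 × (0.59 × 32) = 0.75 × 18.8800 = 14.1600
Higher: breed at age 6 (24.1800).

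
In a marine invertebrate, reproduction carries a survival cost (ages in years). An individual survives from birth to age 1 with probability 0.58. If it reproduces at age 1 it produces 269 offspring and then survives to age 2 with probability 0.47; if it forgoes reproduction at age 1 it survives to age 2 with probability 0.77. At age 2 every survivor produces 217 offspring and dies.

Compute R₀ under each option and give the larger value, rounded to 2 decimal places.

215.17

breed at age 1: R₀ = 0.58 × (269 + 0.47 × 217) = 0.58 × 370.9900 = 215.1742
delay to age 2: R₀ = 0.58 × (0.77 × 217) = 0.58 × 167.0900 = 96.9122
Higher: breed at age 1 (215.1742).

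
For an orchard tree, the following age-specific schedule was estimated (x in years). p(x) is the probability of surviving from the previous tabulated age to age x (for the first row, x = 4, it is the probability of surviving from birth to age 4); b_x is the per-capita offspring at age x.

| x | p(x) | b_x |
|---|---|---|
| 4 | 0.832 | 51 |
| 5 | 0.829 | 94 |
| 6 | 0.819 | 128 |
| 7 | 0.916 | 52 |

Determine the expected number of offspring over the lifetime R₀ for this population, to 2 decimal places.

206.48

Survivorship from birth: l_x = p_4·p_5·…·p_x.
  l_4 = 0.83200
  l_5 = 0.68973
  l_6 = 0.56489
  l_7 = 0.51744
R₀ = Σ l_x b_x:
  age 4: 0.83200 × 51 = 42.4320
  age 5: 0.68973 × 94 = 64.8346
  age 6: 0.56489 × 128 = 72.3059
  age 7: 0.51744 × 52 = 26.9069
R₀ = 42.4320 + 64.8346 + 72.3059 + 26.9069 = 206.4794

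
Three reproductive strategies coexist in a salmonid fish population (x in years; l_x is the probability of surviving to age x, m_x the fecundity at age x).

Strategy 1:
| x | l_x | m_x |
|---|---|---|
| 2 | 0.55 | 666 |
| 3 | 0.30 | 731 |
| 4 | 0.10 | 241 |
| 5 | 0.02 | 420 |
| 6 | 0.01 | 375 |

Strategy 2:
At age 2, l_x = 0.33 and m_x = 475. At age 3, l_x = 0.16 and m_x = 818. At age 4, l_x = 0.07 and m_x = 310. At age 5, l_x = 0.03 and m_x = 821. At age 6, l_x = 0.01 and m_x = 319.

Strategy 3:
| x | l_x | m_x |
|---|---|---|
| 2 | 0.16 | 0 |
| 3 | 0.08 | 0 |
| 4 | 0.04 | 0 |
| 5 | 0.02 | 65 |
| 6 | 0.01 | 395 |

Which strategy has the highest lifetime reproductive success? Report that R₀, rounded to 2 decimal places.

Strategy 1: R₀ = 0.55×666 + 0.30×731 + 0.10×241 + 0.02×420 + 0.01×375 = 621.8500
Strategy 2: R₀ = 0.33×475 + 0.16×818 + 0.07×310 + 0.03×821 + 0.01×319 = 337.1500
Strategy 3: R₀ = 0.16×0 + 0.08×0 + 0.04×0 + 0.02×65 + 0.01×395 = 5.2500
Highest R₀: strategy 1 with 621.8500.

621.85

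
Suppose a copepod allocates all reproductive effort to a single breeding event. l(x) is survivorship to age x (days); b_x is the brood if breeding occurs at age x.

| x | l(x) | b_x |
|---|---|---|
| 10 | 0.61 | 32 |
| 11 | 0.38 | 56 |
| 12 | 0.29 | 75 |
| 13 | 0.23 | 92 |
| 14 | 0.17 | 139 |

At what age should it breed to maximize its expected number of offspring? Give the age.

Expected offspring if breeding at age x = l(x) × b_x:
  age 10: 0.61 × 32 = 19.520
  age 11: 0.38 × 56 = 21.280
  age 12: 0.29 × 75 = 21.750
  age 13: 0.23 × 92 = 21.160
  age 14: 0.17 × 139 = 23.630
Maximum at age 14 (23.630).

14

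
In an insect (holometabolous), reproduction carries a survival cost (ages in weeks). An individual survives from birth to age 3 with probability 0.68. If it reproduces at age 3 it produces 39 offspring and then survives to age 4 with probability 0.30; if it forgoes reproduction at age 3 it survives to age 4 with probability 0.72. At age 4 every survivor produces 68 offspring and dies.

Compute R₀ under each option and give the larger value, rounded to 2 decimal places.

breed at age 3: R₀ = 0.68 × (39 + 0.30 × 68) = 0.68 × 59.4000 = 40.3920
delay to age 4: R₀ = 0.68 × (0.72 × 68) = 0.68 × 48.9600 = 33.2928
Higher: breed at age 3 (40.3920).

40.39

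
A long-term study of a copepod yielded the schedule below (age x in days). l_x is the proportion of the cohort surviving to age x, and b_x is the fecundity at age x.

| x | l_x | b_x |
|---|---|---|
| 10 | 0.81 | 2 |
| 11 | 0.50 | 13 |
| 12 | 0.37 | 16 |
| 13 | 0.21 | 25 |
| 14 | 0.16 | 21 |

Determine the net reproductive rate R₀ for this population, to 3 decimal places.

R₀ = Σ l_x b_x:
  age 10: 0.81 × 2 = 1.6200
  age 11: 0.50 × 13 = 6.5000
  age 12: 0.37 × 16 = 5.9200
  age 13: 0.21 × 25 = 5.2500
  age 14: 0.16 × 21 = 3.3600
R₀ = 1.6200 + 6.5000 + 5.9200 + 5.2500 + 3.3600 = 22.6500

22.650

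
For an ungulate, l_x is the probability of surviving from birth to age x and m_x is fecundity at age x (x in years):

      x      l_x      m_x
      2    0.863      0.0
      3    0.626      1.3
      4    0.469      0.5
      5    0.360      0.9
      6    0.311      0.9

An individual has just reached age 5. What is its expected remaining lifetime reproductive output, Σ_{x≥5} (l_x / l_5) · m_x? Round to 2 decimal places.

l_5 = 0.360. Conditional survival from age 5 to x is l_x / l_5.
  x=5: (0.360/0.360) × 0.9 = 0.9000
  x=6: (0.311/0.360) × 0.9 = 0.7775
Sum = 0.9000 + 0.7775 = 1.6775

1.68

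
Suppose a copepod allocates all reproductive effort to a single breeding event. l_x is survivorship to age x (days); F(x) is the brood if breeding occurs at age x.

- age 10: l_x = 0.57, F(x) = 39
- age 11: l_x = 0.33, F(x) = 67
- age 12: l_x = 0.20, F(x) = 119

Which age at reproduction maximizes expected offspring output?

Expected offspring if breeding at age x = l_x × F(x):
  age 10: 0.57 × 39 = 22.230
  age 11: 0.33 × 67 = 22.110
  age 12: 0.20 × 119 = 23.800
Maximum at age 12 (23.800).

12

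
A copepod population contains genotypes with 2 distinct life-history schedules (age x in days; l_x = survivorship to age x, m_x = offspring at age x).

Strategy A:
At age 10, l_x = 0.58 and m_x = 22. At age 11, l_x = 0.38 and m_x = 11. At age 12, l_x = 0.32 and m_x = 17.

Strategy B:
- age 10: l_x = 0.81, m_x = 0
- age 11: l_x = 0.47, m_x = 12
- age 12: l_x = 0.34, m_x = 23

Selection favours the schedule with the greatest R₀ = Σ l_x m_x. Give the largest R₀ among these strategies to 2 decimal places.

Strategy A: R₀ = 0.58×22 + 0.38×11 + 0.32×17 = 22.3800
Strategy B: R₀ = 0.81×0 + 0.47×12 + 0.34×23 = 13.4600
Highest R₀: strategy A with 22.3800.

22.38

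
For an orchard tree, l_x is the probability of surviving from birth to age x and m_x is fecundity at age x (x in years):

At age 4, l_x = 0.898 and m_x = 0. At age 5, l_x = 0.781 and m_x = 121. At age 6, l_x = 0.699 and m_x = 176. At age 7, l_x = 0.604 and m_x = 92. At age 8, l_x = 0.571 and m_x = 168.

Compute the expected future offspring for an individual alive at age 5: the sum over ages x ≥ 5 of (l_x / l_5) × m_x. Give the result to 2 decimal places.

472.50

l_5 = 0.781. Conditional survival from age 5 to x is l_x / l_5.
  x=5: (0.781/0.781) × 121 = 121.0000
  x=6: (0.699/0.781) × 176 = 157.5211
  x=7: (0.604/0.781) × 92 = 71.1498
  x=8: (0.571/0.781) × 168 = 122.8271
Sum = 121.0000 + 157.5211 + 71.1498 + 122.8271 = 472.4981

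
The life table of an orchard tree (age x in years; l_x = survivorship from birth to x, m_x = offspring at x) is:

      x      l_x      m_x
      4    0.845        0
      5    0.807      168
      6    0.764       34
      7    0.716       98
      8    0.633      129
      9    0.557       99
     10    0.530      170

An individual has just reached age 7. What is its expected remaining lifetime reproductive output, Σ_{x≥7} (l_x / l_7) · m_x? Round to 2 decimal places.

l_7 = 0.716. Conditional survival from age 7 to x is l_x / l_7.
  x=7: (0.716/0.716) × 98 = 98.0000
  x=8: (0.633/0.716) × 129 = 114.0461
  x=9: (0.557/0.716) × 99 = 77.0154
  x=10: (0.530/0.716) × 170 = 125.8380
Sum = 98.0000 + 114.0461 + 77.0154 + 125.8380 = 414.8994

414.90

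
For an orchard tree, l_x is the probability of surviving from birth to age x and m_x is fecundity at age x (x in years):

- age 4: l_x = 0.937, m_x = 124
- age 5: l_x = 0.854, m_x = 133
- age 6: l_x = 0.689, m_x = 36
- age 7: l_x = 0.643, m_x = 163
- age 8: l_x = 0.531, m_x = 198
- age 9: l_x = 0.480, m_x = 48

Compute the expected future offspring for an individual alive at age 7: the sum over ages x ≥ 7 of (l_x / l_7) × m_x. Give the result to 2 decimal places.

l_7 = 0.643. Conditional survival from age 7 to x is l_x / l_7.
  x=7: (0.643/0.643) × 163 = 163.0000
  x=8: (0.531/0.643) × 198 = 163.5117
  x=9: (0.480/0.643) × 48 = 35.8320
Sum = 163.0000 + 163.5117 + 35.8320 = 362.3437

362.34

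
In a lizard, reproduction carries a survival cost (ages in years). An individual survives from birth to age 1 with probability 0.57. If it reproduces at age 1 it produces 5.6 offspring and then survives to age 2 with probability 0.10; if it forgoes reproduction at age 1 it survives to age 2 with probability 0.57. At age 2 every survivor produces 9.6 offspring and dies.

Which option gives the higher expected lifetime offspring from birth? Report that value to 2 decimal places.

3.74

breed at age 1: R₀ = 0.57 × (5.6 + 0.10 × 9.6) = 0.57 × 6.5600 = 3.7392
delay to age 2: R₀ = 0.57 × (0.57 × 9.6) = 0.57 × 5.4720 = 3.1190
Higher: breed at age 1 (3.7392).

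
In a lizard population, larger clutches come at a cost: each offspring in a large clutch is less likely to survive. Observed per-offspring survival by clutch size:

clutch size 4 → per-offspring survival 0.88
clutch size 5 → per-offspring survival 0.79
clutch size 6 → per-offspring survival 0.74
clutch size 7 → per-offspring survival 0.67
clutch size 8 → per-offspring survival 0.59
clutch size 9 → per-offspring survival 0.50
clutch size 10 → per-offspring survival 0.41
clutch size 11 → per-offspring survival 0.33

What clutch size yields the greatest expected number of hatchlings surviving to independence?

Expected hatchlings surviving to independence = c × s(c):
  c=4: 4 × 0.88 = 3.520
  c=5: 5 × 0.79 = 3.950
  c=6: 6 × 0.74 = 4.440
  c=7: 7 × 0.67 = 4.690
  c=8: 8 × 0.59 = 4.720
  c=9: 9 × 0.50 = 4.500
  c=10: 10 × 0.41 = 4.100
  c=11: 11 × 0.33 = 3.630
Maximum at c = 8 (4.720 hatchlings surviving to independence).

8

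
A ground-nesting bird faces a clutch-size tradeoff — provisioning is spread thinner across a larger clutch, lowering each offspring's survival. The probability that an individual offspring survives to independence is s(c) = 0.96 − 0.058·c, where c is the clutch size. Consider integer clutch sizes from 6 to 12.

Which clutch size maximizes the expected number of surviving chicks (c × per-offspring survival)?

Expected surviving chicks = c × s(c):
  c=6: 6 × 0.612 = 3.672
  c=7: 7 × 0.554 = 3.878
  c=8: 8 × 0.496 = 3.968
  c=9: 9 × 0.438 = 3.942
  c=10: 10 × 0.380 = 3.800
  c=11: 11 × 0.322 = 3.542
  c=12: 12 × 0.264 = 3.168
Maximum at c = 8 (3.968 surviving chicks).

8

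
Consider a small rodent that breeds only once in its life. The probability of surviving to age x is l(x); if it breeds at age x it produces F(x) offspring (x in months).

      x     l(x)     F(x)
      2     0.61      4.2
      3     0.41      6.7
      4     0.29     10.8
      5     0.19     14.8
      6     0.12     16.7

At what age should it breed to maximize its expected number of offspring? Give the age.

Expected offspring if breeding at age x = l(x) × F(x):
  age 2: 0.61 × 4.2 = 2.562
  age 3: 0.41 × 6.7 = 2.747
  age 4: 0.29 × 10.8 = 3.132
  age 5: 0.19 × 14.8 = 2.812
  age 6: 0.12 × 16.7 = 2.004
Maximum at age 4 (3.132).

4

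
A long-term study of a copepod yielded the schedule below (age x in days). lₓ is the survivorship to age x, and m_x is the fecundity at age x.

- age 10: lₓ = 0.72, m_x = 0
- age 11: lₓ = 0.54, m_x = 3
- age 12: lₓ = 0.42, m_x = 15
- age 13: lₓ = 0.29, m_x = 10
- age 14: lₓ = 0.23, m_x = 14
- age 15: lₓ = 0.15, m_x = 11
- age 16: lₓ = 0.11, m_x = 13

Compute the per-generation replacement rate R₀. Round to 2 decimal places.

R₀ = Σ lₓ m_x:
  age 10: 0.72 × 0 = 0.0000
  age 11: 0.54 × 3 = 1.6200
  age 12: 0.42 × 15 = 6.3000
  age 13: 0.29 × 10 = 2.9000
  age 14: 0.23 × 14 = 3.2200
  age 15: 0.15 × 11 = 1.6500
  age 16: 0.11 × 13 = 1.4300
R₀ = 0.0000 + 1.6200 + 6.3000 + 2.9000 + 3.2200 + 1.6500 + 1.4300 = 17.1200

17.12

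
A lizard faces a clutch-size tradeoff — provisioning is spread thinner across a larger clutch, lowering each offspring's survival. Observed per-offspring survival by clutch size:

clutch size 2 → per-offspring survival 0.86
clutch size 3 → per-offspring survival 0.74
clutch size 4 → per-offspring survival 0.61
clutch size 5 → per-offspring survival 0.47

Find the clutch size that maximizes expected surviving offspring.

Expected surviving offspring = c × s(c):
  c=2: 2 × 0.86 = 1.720
  c=3: 3 × 0.74 = 2.220
  c=4: 4 × 0.61 = 2.440
  c=5: 5 × 0.47 = 2.350
Maximum at c = 4 (2.440 surviving offspring).

4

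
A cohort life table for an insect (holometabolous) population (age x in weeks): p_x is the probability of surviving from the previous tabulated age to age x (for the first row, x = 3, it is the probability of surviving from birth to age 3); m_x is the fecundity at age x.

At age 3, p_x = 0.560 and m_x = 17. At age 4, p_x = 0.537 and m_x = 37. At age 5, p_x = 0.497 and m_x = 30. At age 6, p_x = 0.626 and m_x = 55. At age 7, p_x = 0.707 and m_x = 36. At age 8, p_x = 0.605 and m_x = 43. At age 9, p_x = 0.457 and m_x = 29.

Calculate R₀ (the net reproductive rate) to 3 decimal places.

Survivorship from birth: l_x = p_3·p_4·…·p_x.
  l_3 = 0.56000
  l_4 = 0.30072
  l_5 = 0.14946
  l_6 = 0.09356
  l_7 = 0.06615
  l_8 = 0.04002
  l_9 = 0.01829
R₀ = Σ l_x m_x:
  age 3: 0.56000 × 17 = 9.5200
  age 4: 0.30072 × 37 = 11.1266
  age 5: 0.14946 × 30 = 4.4838
  age 6: 0.09356 × 55 = 5.1458
  age 7: 0.06615 × 36 = 2.3814
  age 8: 0.04002 × 43 = 1.7209
  age 9: 0.01829 × 29 = 0.5304
R₀ = 9.5200 + 11.1266 + 4.4838 + 5.1458 + 2.3814 + 1.7209 + 0.5304 = 34.9089

34.909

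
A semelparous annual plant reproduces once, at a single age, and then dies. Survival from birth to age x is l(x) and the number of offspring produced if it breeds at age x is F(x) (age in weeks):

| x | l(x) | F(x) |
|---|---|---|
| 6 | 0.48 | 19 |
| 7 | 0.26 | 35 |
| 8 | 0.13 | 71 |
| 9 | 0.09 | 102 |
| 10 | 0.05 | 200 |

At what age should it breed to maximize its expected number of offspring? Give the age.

10

Expected offspring if breeding at age x = l(x) × F(x):
  age 6: 0.48 × 19 = 9.120
  age 7: 0.26 × 35 = 9.100
  age 8: 0.13 × 71 = 9.230
  age 9: 0.09 × 102 = 9.180
  age 10: 0.05 × 200 = 10.000
Maximum at age 10 (10.000).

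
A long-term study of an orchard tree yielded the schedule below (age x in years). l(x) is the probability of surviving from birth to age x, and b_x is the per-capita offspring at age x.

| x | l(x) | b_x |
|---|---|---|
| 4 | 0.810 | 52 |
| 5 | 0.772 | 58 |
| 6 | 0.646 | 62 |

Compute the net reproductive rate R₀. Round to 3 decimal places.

126.948

R₀ = Σ l(x) b_x:
  age 4: 0.810 × 52 = 42.1200
  age 5: 0.772 × 58 = 44.7760
  age 6: 0.646 × 62 = 40.0520
R₀ = 42.1200 + 44.7760 + 40.0520 = 126.9480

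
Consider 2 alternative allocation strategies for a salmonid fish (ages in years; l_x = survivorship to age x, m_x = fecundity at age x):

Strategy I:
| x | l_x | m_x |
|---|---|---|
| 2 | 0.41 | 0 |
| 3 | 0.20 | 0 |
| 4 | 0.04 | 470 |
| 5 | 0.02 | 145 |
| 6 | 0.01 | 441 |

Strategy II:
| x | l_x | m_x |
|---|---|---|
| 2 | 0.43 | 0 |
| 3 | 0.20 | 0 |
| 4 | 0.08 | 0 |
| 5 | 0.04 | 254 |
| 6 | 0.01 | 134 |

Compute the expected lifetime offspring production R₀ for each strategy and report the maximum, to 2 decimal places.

26.11

Strategy I: R₀ = 0.41×0 + 0.20×0 + 0.04×470 + 0.02×145 + 0.01×441 = 26.1100
Strategy II: R₀ = 0.43×0 + 0.20×0 + 0.08×0 + 0.04×254 + 0.01×134 = 11.5000
Highest R₀: strategy I with 26.1100.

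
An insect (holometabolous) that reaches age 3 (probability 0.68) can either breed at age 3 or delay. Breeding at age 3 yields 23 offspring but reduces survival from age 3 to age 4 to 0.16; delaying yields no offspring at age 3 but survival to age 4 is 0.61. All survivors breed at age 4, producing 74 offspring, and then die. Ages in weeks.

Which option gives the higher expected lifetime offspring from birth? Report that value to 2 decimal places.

30.70

breed at age 3: R₀ = 0.68 × (23 + 0.16 × 74) = 0.68 × 34.8400 = 23.6912
delay to age 4: R₀ = 0.68 × (0.61 × 74) = 0.68 × 45.1400 = 30.6952
Higher: delay to age 4 (30.6952).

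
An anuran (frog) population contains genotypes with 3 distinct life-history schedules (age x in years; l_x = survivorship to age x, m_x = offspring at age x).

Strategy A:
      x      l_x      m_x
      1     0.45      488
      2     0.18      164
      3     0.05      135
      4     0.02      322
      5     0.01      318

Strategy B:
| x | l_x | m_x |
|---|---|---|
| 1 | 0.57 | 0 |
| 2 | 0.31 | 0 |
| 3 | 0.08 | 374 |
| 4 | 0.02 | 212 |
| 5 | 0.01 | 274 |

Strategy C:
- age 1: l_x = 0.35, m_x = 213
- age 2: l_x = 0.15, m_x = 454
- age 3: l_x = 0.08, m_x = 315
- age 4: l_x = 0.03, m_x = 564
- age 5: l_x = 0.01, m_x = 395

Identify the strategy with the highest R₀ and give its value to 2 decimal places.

Strategy A: R₀ = 0.45×488 + 0.18×164 + 0.05×135 + 0.02×322 + 0.01×318 = 265.4900
Strategy B: R₀ = 0.57×0 + 0.31×0 + 0.08×374 + 0.02×212 + 0.01×274 = 36.9000
Strategy C: R₀ = 0.35×213 + 0.15×454 + 0.08×315 + 0.03×564 + 0.01×395 = 188.7200
Highest R₀: strategy A with 265.4900.

265.49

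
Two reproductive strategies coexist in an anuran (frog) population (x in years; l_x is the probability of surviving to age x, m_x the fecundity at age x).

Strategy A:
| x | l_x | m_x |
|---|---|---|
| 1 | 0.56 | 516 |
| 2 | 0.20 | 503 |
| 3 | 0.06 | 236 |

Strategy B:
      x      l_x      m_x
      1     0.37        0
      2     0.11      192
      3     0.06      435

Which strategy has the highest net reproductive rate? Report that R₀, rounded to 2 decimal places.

Strategy A: R₀ = 0.56×516 + 0.20×503 + 0.06×236 = 403.7200
Strategy B: R₀ = 0.37×0 + 0.11×192 + 0.06×435 = 47.2200
Highest R₀: strategy A with 403.7200.

403.72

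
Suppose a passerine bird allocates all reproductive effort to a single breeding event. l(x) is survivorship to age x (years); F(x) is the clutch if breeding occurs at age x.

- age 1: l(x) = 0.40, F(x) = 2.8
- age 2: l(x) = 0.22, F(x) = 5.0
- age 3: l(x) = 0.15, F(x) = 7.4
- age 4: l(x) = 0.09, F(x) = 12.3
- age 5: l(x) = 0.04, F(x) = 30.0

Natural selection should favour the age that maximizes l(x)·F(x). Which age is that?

5

Expected offspring if breeding at age x = l(x) × F(x):
  age 1: 0.40 × 2.8 = 1.120
  age 2: 0.22 × 5.0 = 1.100
  age 3: 0.15 × 7.4 = 1.110
  age 4: 0.09 × 12.3 = 1.107
  age 5: 0.04 × 30.0 = 1.200
Maximum at age 5 (1.200).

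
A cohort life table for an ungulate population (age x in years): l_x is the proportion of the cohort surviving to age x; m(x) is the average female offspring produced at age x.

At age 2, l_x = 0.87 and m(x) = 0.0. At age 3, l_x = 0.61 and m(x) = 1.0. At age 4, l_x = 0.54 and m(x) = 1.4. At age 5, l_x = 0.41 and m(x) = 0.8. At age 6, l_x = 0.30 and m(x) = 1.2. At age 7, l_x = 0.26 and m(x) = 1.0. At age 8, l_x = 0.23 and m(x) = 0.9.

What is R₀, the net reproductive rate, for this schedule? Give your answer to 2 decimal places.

R₀ = Σ l_x m(x):
  age 2: 0.87 × 0.0 = 0.0000
  age 3: 0.61 × 1.0 = 0.6100
  age 4: 0.54 × 1.4 = 0.7560
  age 5: 0.41 × 0.8 = 0.3280
  age 6: 0.30 × 1.2 = 0.3600
  age 7: 0.26 × 1.0 = 0.2600
  age 8: 0.23 × 0.9 = 0.2070
R₀ = 0.0000 + 0.6100 + 0.7560 + 0.3280 + 0.3600 + 0.2600 + 0.2070 = 2.5210

2.52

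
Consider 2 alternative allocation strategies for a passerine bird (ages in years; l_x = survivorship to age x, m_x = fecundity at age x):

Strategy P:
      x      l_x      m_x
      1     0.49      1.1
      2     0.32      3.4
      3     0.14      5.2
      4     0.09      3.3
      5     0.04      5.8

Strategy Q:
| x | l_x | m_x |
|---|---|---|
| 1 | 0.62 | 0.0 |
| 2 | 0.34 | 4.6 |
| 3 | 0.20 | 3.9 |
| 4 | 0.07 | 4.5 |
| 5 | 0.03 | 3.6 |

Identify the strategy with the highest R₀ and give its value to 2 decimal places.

2.88

Strategy P: R₀ = 0.49×1.1 + 0.32×3.4 + 0.14×5.2 + 0.09×3.3 + 0.04×5.8 = 2.8840
Strategy Q: R₀ = 0.62×0.0 + 0.34×4.6 + 0.20×3.9 + 0.07×4.5 + 0.03×3.6 = 2.7670
Highest R₀: strategy P with 2.8840.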